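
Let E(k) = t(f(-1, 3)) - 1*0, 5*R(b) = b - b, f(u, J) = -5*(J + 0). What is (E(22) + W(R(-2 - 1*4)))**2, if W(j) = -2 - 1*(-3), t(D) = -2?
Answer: 1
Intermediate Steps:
f(u, J) = -5*J
R(b) = 0 (R(b) = (b - b)/5 = (1/5)*0 = 0)
W(j) = 1 (W(j) = -2 + 3 = 1)
E(k) = -2 (E(k) = -2 - 1*0 = -2 + 0 = -2)
(E(22) + W(R(-2 - 1*4)))**2 = (-2 + 1)**2 = (-1)**2 = 1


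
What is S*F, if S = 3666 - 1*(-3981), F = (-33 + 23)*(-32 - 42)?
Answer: 5658780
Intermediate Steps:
F = 740 (F = -10*(-74) = 740)
S = 7647 (S = 3666 + 3981 = 7647)
S*F = 7647*740 = 5658780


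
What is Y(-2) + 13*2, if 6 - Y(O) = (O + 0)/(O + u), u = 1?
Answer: 30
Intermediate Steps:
Y(O) = 6 - O/(1 + O) (Y(O) = 6 - (O + 0)/(O + 1) = 6 - O/(1 + O))
Y(-2) + 13*2 = (6 + 5*(-2))/(1 - 2) + 13*2 = (6 - 10)/(-1) + 26 = -1*(-4) + 26 = 4 + 26 = 30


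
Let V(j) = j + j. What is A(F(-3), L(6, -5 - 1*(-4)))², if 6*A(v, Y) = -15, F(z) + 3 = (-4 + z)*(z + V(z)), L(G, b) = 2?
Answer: 25/4 ≈ 6.2500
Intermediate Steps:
V(j) = 2*j
F(z) = -3 + 3*z*(-4 + z) (F(z) = -3 + (-4 + z)*(z + 2*z) = -3 + (-4 + z)*(3*z) = -3 + 3*z*(-4 + z))
A(v, Y) = -5/2 (A(v, Y) = (⅙)*(-15) = -5/2)
A(F(-3), L(6, -5 - 1*(-4)))² = (-5/2)² = 25/4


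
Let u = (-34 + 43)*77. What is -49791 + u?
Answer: -49098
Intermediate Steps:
u = 693 (u = 9*77 = 693)
-49791 + u = -49791 + 693 = -49098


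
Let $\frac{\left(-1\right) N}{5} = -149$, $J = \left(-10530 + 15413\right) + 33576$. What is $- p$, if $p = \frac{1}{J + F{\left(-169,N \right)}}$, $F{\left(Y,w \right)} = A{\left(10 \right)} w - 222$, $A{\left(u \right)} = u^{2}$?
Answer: $- \frac{1}{112737} \approx -8.8702 \cdot 10^{-6}$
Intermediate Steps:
$J = 38459$ ($J = 4883 + 33576 = 38459$)
$N = 745$ ($N = \left(-5\right) \left(-149\right) = 745$)
$F{\left(Y,w \right)} = -222 + 100 w$ ($F{\left(Y,w \right)} = 10^{2} w - 222 = 100 w - 222 = -222 + 100 w$)
$p = \frac{1}{112737}$ ($p = \frac{1}{38459 + \left(-222 + 100 \cdot 745\right)} = \frac{1}{38459 + \left(-222 + 74500\right)} = \frac{1}{38459 + 74278} = \frac{1}{112737} \approx 8.8702 \cdot 10^{-6}$)
$- p = \left(-1\right) \frac{1}{112737} = - \frac{1}{112737}$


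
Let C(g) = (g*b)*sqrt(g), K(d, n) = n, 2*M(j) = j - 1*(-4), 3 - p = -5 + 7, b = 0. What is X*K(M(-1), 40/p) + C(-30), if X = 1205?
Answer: 48200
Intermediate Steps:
p = 1 (p = 3 - (-5 + 7) = 3 - 1*2 = 3 - 2 = 1)
M(j) = 2 + j/2 (M(j) = (j - 1*(-4))/2 = (j + 4)/2 = (4 + j)/2 = 2 + j/2)
C(g) = 0 (C(g) = (g*0)*sqrt(g) = 0*sqrt(g) = 0)
X*K(M(-1), 40/p) + C(-30) = 1205*(40/1) + 0 = 1205*(40*1) + 0 = 1205*40 + 0 = 48200 + 0 = 48200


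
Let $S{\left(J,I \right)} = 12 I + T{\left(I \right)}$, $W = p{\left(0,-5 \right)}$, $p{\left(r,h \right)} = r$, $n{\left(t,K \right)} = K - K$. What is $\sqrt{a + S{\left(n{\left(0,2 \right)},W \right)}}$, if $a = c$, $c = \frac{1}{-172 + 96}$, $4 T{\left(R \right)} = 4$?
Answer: $\frac{5 \sqrt{57}}{38} \approx 0.9934$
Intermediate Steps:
$n{\left(t,K \right)} = 0$
$T{\left(R \right)} = 1$ ($T{\left(R \right)} = \frac{1}{4} \cdot 4 = 1$)
$W = 0$
$c = - \frac{1}{76}$ ($c = \frac{1}{-76} = - \frac{1}{76} \approx -0.013158$)
$S{\left(J,I \right)} = 1 + 12 I$ ($S{\left(J,I \right)} = 12 I + 1 = 1 + 12 I$)
$a = - \frac{1}{76} \approx -0.013158$
$\sqrt{a + S{\left(n{\left(0,2 \right)},W \right)}} = \sqrt{- \frac{1}{76} + \left(1 + 12 \cdot 0\right)} = \sqrt{- \frac{1}{76} + \left(1 + 0\right)} = \sqrt{- \frac{1}{76} + 1} = \sqrt{\frac{75}{76}} = \frac{5 \sqrt{57}}{38}$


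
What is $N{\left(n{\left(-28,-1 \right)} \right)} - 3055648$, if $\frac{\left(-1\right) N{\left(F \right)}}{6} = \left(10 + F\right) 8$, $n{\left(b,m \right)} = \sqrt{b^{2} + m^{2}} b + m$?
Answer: $-3056080 + 1344 \sqrt{785} \approx -3.0184 \cdot 10^{6}$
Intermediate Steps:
$n{\left(b,m \right)} = m + b \sqrt{b^{2} + m^{2}}$ ($n{\left(b,m \right)} = b \sqrt{b^{2} + m^{2}} + m = m + b \sqrt{b^{2} + m^{2}}$)
$N{\left(F \right)} = -480 - 48 F$ ($N{\left(F \right)} = - 6 \left(10 + F\right) 8 = - 6 \left(80 + 8 F\right) = -480 - 48 F$)
$N{\left(n{\left(-28,-1 \right)} \right)} - 3055648 = \left(-480 - 48 \left(-1 - 28 \sqrt{\left(-28\right)^{2} + \left(-1\right)^{2}}\right)\right) - 3055648 = \left(-480 - 48 \left(-1 - 28 \sqrt{784 + 1}\right)\right) - 3055648 = \left(-480 - 48 \left(-1 - 28 \sqrt{785}\right)\right) - 3055648 = \left(-480 + \left(48 + 1344 \sqrt{785}\right)\right) - 3055648 = \left(-432 + 1344 \sqrt{785}\right) - 3055648 = -3056080 + 1344 \sqrt{785}$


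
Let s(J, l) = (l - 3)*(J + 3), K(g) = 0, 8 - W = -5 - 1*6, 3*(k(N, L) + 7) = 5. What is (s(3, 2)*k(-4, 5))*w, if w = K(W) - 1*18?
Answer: -576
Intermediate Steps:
k(N, L) = -16/3 (k(N, L) = -7 + (1/3)*5 = -7 + 5/3 = -16/3)
W = 19 (W = 8 - (-5 - 1*6) = 8 - (-5 - 6) = 8 - 1*(-11) = 8 + 11 = 19)
s(J, l) = (-3 + l)*(3 + J)
w = -18 (w = 0 - 1*18 = 0 - 18 = -18)
(s(3, 2)*k(-4, 5))*w = ((-9 - 3*3 + 3*2 + 3*2)*(-16/3))*(-18) = ((-9 - 9 + 6 + 6)*(-16/3))*(-18) = -6*(-16/3)*(-18) = 32*(-18) = -576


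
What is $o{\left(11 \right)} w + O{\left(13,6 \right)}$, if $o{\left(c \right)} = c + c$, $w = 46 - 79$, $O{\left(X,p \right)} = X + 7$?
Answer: $-706$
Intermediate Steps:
$O{\left(X,p \right)} = 7 + X$
$w = -33$
$o{\left(c \right)} = 2 c$
$o{\left(11 \right)} w + O{\left(13,6 \right)} = 2 \cdot 11 \left(-33\right) + \left(7 + 13\right) = 22 \left(-33\right) + 20 = -726 + 20 = -706$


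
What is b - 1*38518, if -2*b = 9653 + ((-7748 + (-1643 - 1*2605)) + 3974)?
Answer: -78667/2 ≈ -39334.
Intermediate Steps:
b = -1631/2 (b = -(9653 + ((-7748 + (-1643 - 1*2605)) + 3974))/2 = -(9653 + ((-7748 + (-1643 - 2605)) + 3974))/2 = -(9653 + ((-7748 - 4248) + 3974))/2 = -(9653 + (-11996 + 3974))/2 = -(9653 - 8022)/2 = -1/2*1631 = -1631/2 ≈ -815.50)
b - 1*38518 = -1631/2 - 1*38518 = -1631/2 - 38518 = -78667/2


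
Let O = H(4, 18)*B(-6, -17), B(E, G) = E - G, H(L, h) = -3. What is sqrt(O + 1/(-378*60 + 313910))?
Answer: I*sqrt(2798891834470)/291230 ≈ 5.7446*I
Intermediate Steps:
O = -33 (O = -3*(-6 - 1*(-17)) = -3*(-6 + 17) = -3*11 = -33)
sqrt(O + 1/(-378*60 + 313910)) = sqrt(-33 + 1/(-378*60 + 313910)) = sqrt(-33 + 1/(-22680 + 313910)) = sqrt(-33 + 1/291230) = sqrt(-9610589/291230) = I*sqrt(2798891834470)/291230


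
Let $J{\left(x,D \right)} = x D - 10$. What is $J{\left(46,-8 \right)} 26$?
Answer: $-9828$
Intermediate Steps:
$J{\left(x,D \right)} = -10 + D x$ ($J{\left(x,D \right)} = D x - 10 = -10 + D x$)
$J{\left(46,-8 \right)} 26 = \left(-10 - 368\right) 26 = \left(-378\right) 26 = -9828$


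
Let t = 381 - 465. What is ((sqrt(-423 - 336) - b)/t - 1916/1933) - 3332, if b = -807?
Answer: -180914793/54124 - I*sqrt(759)/84 ≈ -3342.6 - 0.32798*I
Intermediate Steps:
t = -84
((sqrt(-423 - 336) - b)/t - 1916/1933) - 3332 = ((sqrt(-423 - 336) - 1*(-807))/(-84) - 1916/1933) - 3332 = ((sqrt(-759) + 807)*(-1/84) - 1916*1/1933) - 3332 = ((I*sqrt(759) + 807)*(-1/84) - 1916/1933) - 3332 = ((807 + I*sqrt(759))*(-1/84) - 1916/1933) - 3332 = ((-269/28 - I*sqrt(759)/84) - 1916/1933) - 3332 = (-573625/54124 - I*sqrt(759)/84) - 3332 = -180914793/54124 - I*sqrt(759)/84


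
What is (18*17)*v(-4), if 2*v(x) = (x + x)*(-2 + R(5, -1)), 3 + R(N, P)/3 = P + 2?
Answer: 9792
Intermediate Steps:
R(N, P) = -3 + 3*P (R(N, P) = -9 + 3*(P + 2) = -9 + 3*(2 + P) = -9 + (6 + 3*P) = -3 + 3*P)
v(x) = -8*x (v(x) = ((x + x)*(-2 + (-3 + 3*(-1))))/2 = ((2*x)*(-2 + (-3 - 3)))/2 = ((2*x)*(-2 - 6))/2 = ((2*x)*(-8))/2 = (-16*x)/2 = -8*x)
(18*17)*v(-4) = (18*17)*(-8*(-4)) = 306*32 = 9792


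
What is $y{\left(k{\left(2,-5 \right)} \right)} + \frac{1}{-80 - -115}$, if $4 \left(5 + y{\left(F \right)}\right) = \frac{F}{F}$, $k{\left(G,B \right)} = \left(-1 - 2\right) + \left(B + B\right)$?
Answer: $- \frac{661}{140} \approx -4.7214$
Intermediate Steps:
$k{\left(G,B \right)} = -3 + 2 B$
$y{\left(F \right)} = - \frac{19}{4}$ ($y{\left(F \right)} = -5 + \frac{F \frac{1}{F}}{4} = -5 + \frac{1}{4} \cdot 1 = -5 + \frac{1}{4} = - \frac{19}{4}$)
$y{\left(k{\left(2,-5 \right)} \right)} + \frac{1}{-80 - -115} = - \frac{19}{4} + \frac{1}{-80 - -115} = - \frac{19}{4} + \frac{1}{-80 + 115} = - \frac{19}{4} + \frac{1}{35} = - \frac{661}{140}$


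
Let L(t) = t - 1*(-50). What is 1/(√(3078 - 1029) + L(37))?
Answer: 29/1840 - √2049/5520 ≈ 0.0075605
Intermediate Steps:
L(t) = 50 + t (L(t) = t + 50 = 50 + t)
1/(√(3078 - 1029) + L(37)) = 1/(√(3078 - 1029) + (50 + 37)) = 1/(√2049 + 87) = 1/(87 + √2049)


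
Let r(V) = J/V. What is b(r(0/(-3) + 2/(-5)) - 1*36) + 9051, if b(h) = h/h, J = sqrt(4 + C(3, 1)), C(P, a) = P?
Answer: 9052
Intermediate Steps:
J = sqrt(7) (J = sqrt(4 + 3) = sqrt(7) ≈ 2.6458)
r(V) = sqrt(7)/V
b(h) = 1
b(r(0/(-3) + 2/(-5)) - 1*36) + 9051 = 1 + 9051 = 9052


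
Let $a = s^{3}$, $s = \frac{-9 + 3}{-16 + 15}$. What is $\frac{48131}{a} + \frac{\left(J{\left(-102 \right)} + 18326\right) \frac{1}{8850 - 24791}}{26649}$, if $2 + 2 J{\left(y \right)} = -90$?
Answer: $\frac{757281793237}{3398493672} \approx 222.83$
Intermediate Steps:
$J{\left(y \right)} = -46$ ($J{\left(y \right)} = -1 + \frac{1}{2} \left(-90\right) = -1 - 45 = -46$)
$s = 6$ ($s = - \frac{6}{-1} = \left(-6\right) \left(-1\right) = 6$)
$a = 216$ ($a = 6^{3} = 216$)
$\frac{48131}{a} + \frac{\left(J{\left(-102 \right)} + 18326\right) \frac{1}{8850 - 24791}}{26649} = \frac{48131}{216} + \frac{\left(-46 + 18326\right) \frac{1}{8850 - 24791}}{26649} = 48131 \cdot \frac{1}{216} + \frac{18280}{-15941} \cdot \frac{1}{26649} = \frac{48131}{216} + 18280 \left(- \frac{1}{15941}\right) \frac{1}{26649} = \frac{48131}{216} - \frac{18280}{424811709} = \frac{757281793237}{3398493672}$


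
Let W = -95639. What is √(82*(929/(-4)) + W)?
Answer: I*√458734/2 ≈ 338.65*I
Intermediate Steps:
√(82*(929/(-4)) + W) = √(82*(929/(-4)) - 95639) = √(82*(929*(-¼)) - 95639) = √(82*(-929/4) - 95639) = √(-38089/2 - 95639) = √(-229367/2) = I*√458734/2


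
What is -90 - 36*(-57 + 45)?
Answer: 342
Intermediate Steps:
-90 - 36*(-57 + 45) = -90 - 36*(-12) = -90 + 432 = 342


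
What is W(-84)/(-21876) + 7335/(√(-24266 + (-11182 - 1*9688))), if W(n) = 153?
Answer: -51/7292 - 7335*I*√2821/11284 ≈ -0.006994 - 34.525*I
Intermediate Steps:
W(-84)/(-21876) + 7335/(√(-24266 + (-11182 - 1*9688))) = 153/(-21876) + 7335/(√(-24266 + (-11182 - 1*9688))) = 153*(-1/21876) + 7335/(√(-24266 + (-11182 - 9688))) = -51/7292 + 7335/(√(-24266 - 20870)) = -51/7292 + 7335/(√(-45136)) = -51/7292 + 7335/((4*I*√2821)) = -51/7292 + 7335*(-I*√2821/11284) = -51/7292 - 7335*I*√2821/11284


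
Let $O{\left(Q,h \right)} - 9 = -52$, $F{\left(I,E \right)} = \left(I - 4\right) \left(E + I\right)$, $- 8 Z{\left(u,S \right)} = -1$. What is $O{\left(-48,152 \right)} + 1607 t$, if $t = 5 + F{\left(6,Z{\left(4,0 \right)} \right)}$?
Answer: $\frac{110711}{4} \approx 27678.0$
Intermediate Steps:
$Z{\left(u,S \right)} = \frac{1}{8}$ ($Z{\left(u,S \right)} = \left(- \frac{1}{8}\right) \left(-1\right) = \frac{1}{8}$)
$F{\left(I,E \right)} = \left(-4 + I\right) \left(E + I\right)$
$O{\left(Q,h \right)} = -43$ ($O{\left(Q,h \right)} = 9 - 52 = -43$)
$t = \frac{69}{4}$ ($t = 5 + \left(6^{2} - \frac{1}{2} - 24 + \frac{1}{8} \cdot 6\right) = 5 + \left(36 - \frac{1}{2} - 24 + \frac{3}{4}\right) = 5 + \frac{49}{4} = \frac{69}{4} \approx 17.25$)
$O{\left(-48,152 \right)} + 1607 t = -43 + 1607 \cdot \frac{69}{4} = -43 + \frac{110883}{4} = \frac{110711}{4}$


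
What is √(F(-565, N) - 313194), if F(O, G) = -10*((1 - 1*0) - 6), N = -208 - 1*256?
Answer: 2*I*√78286 ≈ 559.59*I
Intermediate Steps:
N = -464 (N = -208 - 256 = -464)
F(O, G) = 50 (F(O, G) = -10*((1 + 0) - 6) = -10*(1 - 6) = -10*(-5) = 50)
√(F(-565, N) - 313194) = √(50 - 313194) = √(-313144) = 2*I*√78286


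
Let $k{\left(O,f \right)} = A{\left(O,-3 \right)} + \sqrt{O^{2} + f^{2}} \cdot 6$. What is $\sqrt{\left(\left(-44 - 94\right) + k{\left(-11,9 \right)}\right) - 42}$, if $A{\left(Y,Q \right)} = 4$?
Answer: $\sqrt{-176 + 6 \sqrt{202}} \approx 9.5249 i$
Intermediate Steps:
$k{\left(O,f \right)} = 4 + 6 \sqrt{O^{2} + f^{2}}$ ($k{\left(O,f \right)} = 4 + \sqrt{O^{2} + f^{2}} \cdot 6 = 4 + 6 \sqrt{O^{2} + f^{2}}$)
$\sqrt{\left(\left(-44 - 94\right) + k{\left(-11,9 \right)}\right) - 42} = \sqrt{\left(\left(-44 - 94\right) + \left(4 + 6 \sqrt{\left(-11\right)^{2} + 9^{2}}\right)\right) - 42} = \sqrt{\left(\left(-44 - 94\right) + \left(4 + 6 \sqrt{121 + 81}\right)\right) - 42} = \sqrt{\left(-138 + \left(4 + 6 \sqrt{202}\right)\right) - 42} = \sqrt{\left(-134 + 6 \sqrt{202}\right) - 42} = \sqrt{-176 + 6 \sqrt{202}}$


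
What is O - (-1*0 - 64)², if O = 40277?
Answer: 36181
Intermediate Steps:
O - (-1*0 - 64)² = 40277 - (-1*0 - 64)² = 40277 - (0 - 64)² = 40277 - 1*(-64)² = 40277 - 1*4096 = 40277 - 4096 = 36181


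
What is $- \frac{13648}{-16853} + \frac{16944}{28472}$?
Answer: $\frac{84267886}{59979827} \approx 1.4049$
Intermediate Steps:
$- \frac{13648}{-16853} + \frac{16944}{28472} = \left(-13648\right) \left(- \frac{1}{16853}\right) + 16944 \cdot \frac{1}{28472} = \frac{13648}{16853} + \frac{2118}{3559} = \frac{84267886}{59979827}$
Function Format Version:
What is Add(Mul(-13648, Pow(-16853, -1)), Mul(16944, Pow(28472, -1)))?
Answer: Rational(84267886, 59979827) ≈ 1.4049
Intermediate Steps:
Add(Mul(-13648, Pow(-16853, -1)), Mul(16944, Pow(28472, -1))) = Add(Mul(-13648, Rational(-1, 16853)), Mul(16944, Rational(1, 28472))) = Add(Rational(13648, 16853), Rational(2118, 3559)) = Rational(84267886, 59979827)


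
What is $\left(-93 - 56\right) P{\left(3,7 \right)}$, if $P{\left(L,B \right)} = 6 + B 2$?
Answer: $-2980$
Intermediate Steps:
$P{\left(L,B \right)} = 6 + 2 B$
$\left(-93 - 56\right) P{\left(3,7 \right)} = \left(-93 - 56\right) \left(6 + 2 \cdot 7\right) = \left(-93 - 56\right) \left(6 + 14\right) = \left(-93 - 56\right) 20 = \left(-149\right) 20 = -2980$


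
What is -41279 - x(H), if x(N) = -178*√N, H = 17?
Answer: -41279 + 178*√17 ≈ -40545.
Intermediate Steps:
-41279 - x(H) = -41279 - (-178)*√17 = -41279 + 178*√17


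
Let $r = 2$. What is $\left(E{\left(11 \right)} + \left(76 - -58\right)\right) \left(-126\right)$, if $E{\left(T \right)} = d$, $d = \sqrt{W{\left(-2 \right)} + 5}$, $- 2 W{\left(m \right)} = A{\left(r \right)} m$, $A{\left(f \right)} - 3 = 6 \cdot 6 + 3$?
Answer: $-16884 - 126 \sqrt{47} \approx -17748.0$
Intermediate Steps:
$A{\left(f \right)} = 42$ ($A{\left(f \right)} = 3 + \left(6 \cdot 6 + 3\right) = 3 + \left(36 + 3\right) = 3 + 39 = 42$)
$W{\left(m \right)} = - 21 m$ ($W{\left(m \right)} = - \frac{42 m}{2} = - 21 m$)
$d = \sqrt{47}$ ($d = \sqrt{\left(-21\right) \left(-2\right) + 5} = \sqrt{42 + 5} = \sqrt{47} \approx 6.8557$)
$E{\left(T \right)} = \sqrt{47}$
$\left(E{\left(11 \right)} + \left(76 - -58\right)\right) \left(-126\right) = \left(\sqrt{47} + \left(76 - -58\right)\right) \left(-126\right) = \left(\sqrt{47} + \left(76 + 58\right)\right) \left(-126\right) = \left(\sqrt{47} + 134\right) \left(-126\right) = \left(134 + \sqrt{47}\right) \left(-126\right) = -16884 - 126 \sqrt{47}$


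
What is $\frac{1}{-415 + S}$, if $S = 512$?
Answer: $\frac{1}{97} \approx 0.010309$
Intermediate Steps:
$\frac{1}{-415 + S} = \frac{1}{-415 + 512} = \frac{1}{97}$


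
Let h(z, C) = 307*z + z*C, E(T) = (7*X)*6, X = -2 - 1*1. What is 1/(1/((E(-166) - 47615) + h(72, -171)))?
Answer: -37949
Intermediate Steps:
X = -3 (X = -2 - 1 = -3)
E(T) = -126 (E(T) = (7*(-3))*6 = -21*6 = -126)
h(z, C) = 307*z + C*z
1/(1/((E(-166) - 47615) + h(72, -171))) = 1/(1/((-126 - 47615) + 72*(307 - 171))) = 1/(1/(-47741 + 72*136)) = 1/(1/(-47741 + 9792)) = 1/(1/(-37949)) = 1/(-1/37949) = -37949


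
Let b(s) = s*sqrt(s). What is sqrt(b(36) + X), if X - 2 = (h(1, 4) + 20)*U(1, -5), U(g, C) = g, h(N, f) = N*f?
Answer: 11*sqrt(2) ≈ 15.556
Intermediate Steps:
b(s) = s**(3/2)
X = 26 (X = 2 + (1*4 + 20)*1 = 2 + (4 + 20)*1 = 2 + 24*1 = 2 + 24 = 26)
sqrt(b(36) + X) = sqrt(36**(3/2) + 26) = sqrt(216 + 26) = sqrt(242) = 11*sqrt(2)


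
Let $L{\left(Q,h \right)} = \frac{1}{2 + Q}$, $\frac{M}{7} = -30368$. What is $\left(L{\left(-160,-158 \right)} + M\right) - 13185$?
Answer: $- \frac{35670239}{158} \approx -2.2576 \cdot 10^{5}$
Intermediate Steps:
$M = -212576$ ($M = 7 \left(-30368\right) = -212576$)
$\left(L{\left(-160,-158 \right)} + M\right) - 13185 = \left(\frac{1}{2 - 160} - 212576\right) - 13185 = \left(\frac{1}{-158} - 212576\right) - 13185 = \left(- \frac{1}{158} - 212576\right) - 13185 = - \frac{33587009}{158} - 13185 = - \frac{35670239}{158}$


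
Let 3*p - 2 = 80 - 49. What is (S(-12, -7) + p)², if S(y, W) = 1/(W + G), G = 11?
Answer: 2025/16 ≈ 126.56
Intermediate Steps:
p = 11 (p = ⅔ + (80 - 49)/3 = ⅔ + (⅓)*31 = ⅔ + 31/3 = 11)
S(y, W) = 1/(11 + W) (S(y, W) = 1/(W + 11) = 1/(11 + W))
(S(-12, -7) + p)² = (1/(11 - 7) + 11)² = (1/4 + 11)² = (¼ + 11)² = (45/4)² = 2025/16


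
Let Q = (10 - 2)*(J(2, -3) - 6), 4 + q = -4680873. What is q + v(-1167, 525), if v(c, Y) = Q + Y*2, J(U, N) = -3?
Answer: -4679899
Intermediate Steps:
q = -4680877 (q = -4 - 4680873 = -4680877)
Q = -72 (Q = (10 - 2)*(-3 - 6) = 8*(-9) = -72)
v(c, Y) = -72 + 2*Y (v(c, Y) = -72 + Y*2 = -72 + 2*Y)
q + v(-1167, 525) = -4680877 + (-72 + 2*525) = -4680877 + (-72 + 1050) = -4680877 + 978 = -4679899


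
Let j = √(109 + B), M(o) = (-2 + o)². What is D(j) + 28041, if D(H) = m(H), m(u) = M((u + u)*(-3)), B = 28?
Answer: 32977 + 24*√137 ≈ 33258.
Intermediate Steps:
m(u) = (-2 - 6*u)² (m(u) = (-2 + (u + u)*(-3))² = (-2 + (2*u)*(-3))² = (-2 - 6*u)²)
j = √137 (j = √(109 + 28) = √137 ≈ 11.705)
D(H) = 4*(1 + 3*H)²
D(j) + 28041 = 4*(1 + 3*√137)² + 28041 = 28041 + 4*(1 + 3*√137)²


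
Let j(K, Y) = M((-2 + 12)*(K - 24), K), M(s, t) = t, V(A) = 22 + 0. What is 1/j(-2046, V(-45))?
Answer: -1/2046 ≈ -0.00048876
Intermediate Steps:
V(A) = 22
j(K, Y) = K
1/j(-2046, V(-45)) = 1/(-2046) = -1/2046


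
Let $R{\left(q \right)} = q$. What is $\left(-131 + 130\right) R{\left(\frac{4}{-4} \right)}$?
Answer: $1$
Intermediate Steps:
$\left(-131 + 130\right) R{\left(\frac{4}{-4} \right)} = \left(-131 + 130\right) \frac{4}{-4} = - \frac{4 \left(-1\right)}{4} = \left(-1\right) \left(-1\right) = 1$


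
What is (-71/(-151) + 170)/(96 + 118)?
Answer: 25741/32314 ≈ 0.79659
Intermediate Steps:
(-71/(-151) + 170)/(96 + 118) = (-71*(-1/151) + 170)/214 = (71/151 + 170)*(1/214) = (25741/151)*(1/214) = 25741/32314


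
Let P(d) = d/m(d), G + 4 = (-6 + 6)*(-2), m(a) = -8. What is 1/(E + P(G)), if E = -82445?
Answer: -2/164889 ≈ -1.2129e-5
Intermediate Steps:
G = -4 (G = -4 + (-6 + 6)*(-2) = -4 + 0*(-2) = -4 + 0 = -4)
P(d) = -d/8 (P(d) = d/(-8) = d*(-⅛) = -d/8)
1/(E + P(G)) = 1/(-82445 - ⅛*(-4)) = 1/(-82445 + ½) = 1/(-164889/2) = -2/164889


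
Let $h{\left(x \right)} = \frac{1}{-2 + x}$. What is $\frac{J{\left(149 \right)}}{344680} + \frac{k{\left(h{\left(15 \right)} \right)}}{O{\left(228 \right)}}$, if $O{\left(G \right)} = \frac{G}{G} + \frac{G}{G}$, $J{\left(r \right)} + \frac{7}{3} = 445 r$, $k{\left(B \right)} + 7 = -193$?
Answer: $- \frac{25801273}{258510} \approx -99.808$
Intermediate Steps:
$k{\left(B \right)} = -200$ ($k{\left(B \right)} = -7 - 193 = -200$)
$J{\left(r \right)} = - \frac{7}{3} + 445 r$
$O{\left(G \right)} = 2$ ($O{\left(G \right)} = 1 + 1 = 2$)
$\frac{J{\left(149 \right)}}{344680} + \frac{k{\left(h{\left(15 \right)} \right)}}{O{\left(228 \right)}} = \frac{- \frac{7}{3} + 445 \cdot 149}{344680} - \frac{200}{2} = \left(- \frac{7}{3} + 66305\right) \frac{1}{344680} - 100 = \frac{198908}{3} \cdot \frac{1}{344680} - 100 = \frac{49727}{258510} - 100 = - \frac{25801273}{258510}$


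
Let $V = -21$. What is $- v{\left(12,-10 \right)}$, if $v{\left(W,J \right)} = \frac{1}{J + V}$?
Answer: $\frac{1}{31} \approx 0.032258$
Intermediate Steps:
$v{\left(W,J \right)} = \frac{1}{-21 + J}$ ($v{\left(W,J \right)} = \frac{1}{J - 21} = \frac{1}{-21 + J}$)
$- v{\left(12,-10 \right)} = - \frac{1}{-21 - 10} = - \frac{1}{-31} = \left(-1\right) \left(- \frac{1}{31}\right) = \frac{1}{31}$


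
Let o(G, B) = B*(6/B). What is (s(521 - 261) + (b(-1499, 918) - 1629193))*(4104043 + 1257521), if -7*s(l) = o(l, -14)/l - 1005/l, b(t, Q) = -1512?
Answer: -306009419787807/35 ≈ -8.7431e+12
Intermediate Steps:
o(G, B) = 6
s(l) = 999/(7*l) (s(l) = -(6/l - 1005/l)/7 = -(-999)/(7*l) = 999/(7*l))
(s(521 - 261) + (b(-1499, 918) - 1629193))*(4104043 + 1257521) = (999/(7*(521 - 261)) + (-1512 - 1629193))*(4104043 + 1257521) = ((999/7)/260 - 1630705)*5361564 = ((999/7)*(1/260) - 1630705)*5361564 = (999/1820 - 1630705)*5361564 = -2967882101/1820*5361564 = -306009419787807/35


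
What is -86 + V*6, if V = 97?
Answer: 496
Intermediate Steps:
-86 + V*6 = -86 + 97*6 = -86 + 582 = 496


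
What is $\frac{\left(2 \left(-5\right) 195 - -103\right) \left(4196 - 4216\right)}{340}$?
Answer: $\frac{1847}{17} \approx 108.65$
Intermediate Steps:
$\frac{\left(2 \left(-5\right) 195 - -103\right) \left(4196 - 4216\right)}{340} = \left(\left(-10\right) 195 + 103\right) \left(-20\right) \frac{1}{340} = \left(-1950 + 103\right) \left(-20\right) \frac{1}{340} = \left(-1847\right) \left(-20\right) \frac{1}{340} = 36940 \cdot \frac{1}{340} = \frac{1847}{17}$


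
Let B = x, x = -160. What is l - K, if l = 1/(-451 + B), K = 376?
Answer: -229737/611 ≈ -376.00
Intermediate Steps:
B = -160
l = -1/611 (l = 1/(-451 - 160) = 1/(-611) = -1/611 ≈ -0.0016367)
l - K = -1/611 - 1*376 = -1/611 - 376 = -229737/611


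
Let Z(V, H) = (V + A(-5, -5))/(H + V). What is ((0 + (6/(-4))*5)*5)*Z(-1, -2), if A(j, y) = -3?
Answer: -50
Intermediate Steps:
Z(V, H) = (-3 + V)/(H + V) (Z(V, H) = (V - 3)/(H + V) = (-3 + V)/(H + V))
((0 + (6/(-4))*5)*5)*Z(-1, -2) = ((0 + (6/(-4))*5)*5)*((-3 - 1)/(-2 - 1)) = ((0 + (6*(-¼))*5)*5)*(-4/(-3)) = ((0 - 3/2*5)*5)*(-⅓*(-4)) = ((0 - 15/2)*5)*(4/3) = -15/2*5*(4/3) = -75/2*4/3 = -50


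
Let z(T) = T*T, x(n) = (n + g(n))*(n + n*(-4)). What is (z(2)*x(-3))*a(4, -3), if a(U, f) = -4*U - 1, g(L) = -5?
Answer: 4896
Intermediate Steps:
x(n) = -3*n*(-5 + n) (x(n) = (n - 5)*(n + n*(-4)) = (-5 + n)*(n - 4*n) = (-5 + n)*(-3*n) = -3*n*(-5 + n))
z(T) = T**2
a(U, f) = -1 - 4*U
(z(2)*x(-3))*a(4, -3) = (2**2*(3*(-3)*(5 - 1*(-3))))*(-1 - 4*4) = (4*(3*(-3)*(5 + 3)))*(-1 - 16) = (4*(3*(-3)*8))*(-17) = (4*(-72))*(-17) = -288*(-17) = 4896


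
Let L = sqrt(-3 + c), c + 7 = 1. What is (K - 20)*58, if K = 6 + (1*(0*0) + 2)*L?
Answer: -812 + 348*I ≈ -812.0 + 348.0*I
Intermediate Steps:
c = -6 (c = -7 + 1 = -6)
L = 3*I (L = sqrt(-3 - 6) = sqrt(-9) = 3*I ≈ 3.0*I)
K = 6 + 6*I (K = 6 + (1*(0*0) + 2)*(3*I) = 6 + (1*0 + 2)*(3*I) = 6 + (0 + 2)*(3*I) = 6 + 2*(3*I) = 6 + 6*I ≈ 6.0 + 6.0*I)
(K - 20)*58 = ((6 + 6*I) - 20)*58 = (-14 + 6*I)*58 = -812 + 348*I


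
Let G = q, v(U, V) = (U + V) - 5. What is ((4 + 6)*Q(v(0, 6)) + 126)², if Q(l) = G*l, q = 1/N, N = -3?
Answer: 135424/9 ≈ 15047.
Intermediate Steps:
v(U, V) = -5 + U + V
q = -⅓ (q = 1/(-3) = -⅓ ≈ -0.33333)
G = -⅓ ≈ -0.33333
Q(l) = -l/3
((4 + 6)*Q(v(0, 6)) + 126)² = ((4 + 6)*(-(-5 + 0 + 6)/3) + 126)² = (10*(-⅓*1) + 126)² = (10*(-⅓) + 126)² = (-10/3 + 126)² = (368/3)² = 135424/9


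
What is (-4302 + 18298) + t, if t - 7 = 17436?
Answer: 31439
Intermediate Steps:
t = 17443 (t = 7 + 17436 = 17443)
(-4302 + 18298) + t = (-4302 + 18298) + 17443 = 13996 + 17443 = 31439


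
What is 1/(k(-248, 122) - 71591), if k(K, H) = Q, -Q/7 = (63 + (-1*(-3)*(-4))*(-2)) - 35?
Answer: -1/71955 ≈ -1.3898e-5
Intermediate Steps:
Q = -364 (Q = -7*((63 + (-1*(-3)*(-4))*(-2)) - 35) = -7*((63 + (3*(-4))*(-2)) - 35) = -7*((63 - 12*(-2)) - 35) = -7*((63 + 24) - 35) = -7*(87 - 35) = -7*52 = -364)
k(K, H) = -364
1/(k(-248, 122) - 71591) = 1/(-364 - 71591) = 1/(-71955) = -1/71955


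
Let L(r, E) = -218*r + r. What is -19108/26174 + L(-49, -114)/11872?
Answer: 3675569/22195552 ≈ 0.16560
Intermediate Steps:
L(r, E) = -217*r
-19108/26174 + L(-49, -114)/11872 = -19108/26174 - 217*(-49)/11872 = -19108*1/26174 + 10633*(1/11872) = -9554/13087 + 1519/1696 = 3675569/22195552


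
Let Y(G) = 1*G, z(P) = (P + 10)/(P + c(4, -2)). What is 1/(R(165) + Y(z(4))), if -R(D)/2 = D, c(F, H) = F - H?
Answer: -5/1643 ≈ -0.0030432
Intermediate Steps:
R(D) = -2*D
z(P) = (10 + P)/(6 + P) (z(P) = (P + 10)/(P + (4 - 1*(-2))) = (10 + P)/(P + (4 + 2)) = (10 + P)/(P + 6) = (10 + P)/(6 + P))
Y(G) = G
1/(R(165) + Y(z(4))) = 1/(-2*165 + (10 + 4)/(6 + 4)) = 1/(-330 + 14/10) = 1/(-330 + (⅒)*14) = 1/(-330 + 7/5) = 1/(-1643/5) = -5/1643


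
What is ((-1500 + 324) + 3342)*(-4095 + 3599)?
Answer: -1074336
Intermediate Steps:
((-1500 + 324) + 3342)*(-4095 + 3599) = (-1176 + 3342)*(-496) = 2166*(-496) = -1074336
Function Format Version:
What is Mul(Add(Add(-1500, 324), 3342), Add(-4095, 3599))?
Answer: -1074336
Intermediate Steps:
Mul(Add(Add(-1500, 324), 3342), Add(-4095, 3599)) = Mul(Add(-1176, 3342), -496) = Mul(2166, -496) = -1074336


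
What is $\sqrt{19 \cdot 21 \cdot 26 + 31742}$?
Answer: $2 \sqrt{10529} \approx 205.22$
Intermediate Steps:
$\sqrt{19 \cdot 21 \cdot 26 + 31742} = \sqrt{399 \cdot 26 + 31742} = \sqrt{10374 + 31742} = \sqrt{42116} = 2 \sqrt{10529}$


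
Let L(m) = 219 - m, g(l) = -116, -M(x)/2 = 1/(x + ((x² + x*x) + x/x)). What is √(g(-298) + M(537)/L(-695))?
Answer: I*√2018354292359099079/131907566 ≈ 10.77*I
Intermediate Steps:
M(x) = -2/(1 + x + 2*x²) (M(x) = -2/(x + ((x² + x*x) + x/x)) = -2/(x + ((x² + x²) + 1)) = -2/(x + (2*x² + 1)) = -2/(x + (1 + 2*x²)) = -2/(1 + x + 2*x²))
√(g(-298) + M(537)/L(-695)) = √(-116 + (-2/(1 + 537 + 2*537²))/(219 - 1*(-695))) = √(-116 + (-2/(1 + 537 + 2*288369))/(219 + 695)) = √(-116 - 2/(1 + 537 + 576738)/914) = √(-116 - 2/577276*(1/914)) = √(-116 - 2*1/577276*(1/914)) = √(-116 - 1/288638*1/914) = √(-116 - 1/263815132) = √(-30602555313/263815132) = I*√2018354292359099079/131907566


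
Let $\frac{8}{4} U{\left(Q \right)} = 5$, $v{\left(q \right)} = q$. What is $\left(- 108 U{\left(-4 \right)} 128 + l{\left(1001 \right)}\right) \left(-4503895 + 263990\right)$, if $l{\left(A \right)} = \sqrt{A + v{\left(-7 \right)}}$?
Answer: $146531116800 - 4239905 \sqrt{994} \approx 1.464 \cdot 10^{11}$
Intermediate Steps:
$l{\left(A \right)} = \sqrt{-7 + A}$ ($l{\left(A \right)} = \sqrt{A - 7} = \sqrt{-7 + A}$)
$U{\left(Q \right)} = \frac{5}{2}$ ($U{\left(Q \right)} = \frac{1}{2} \cdot 5 = \frac{5}{2}$)
$\left(- 108 U{\left(-4 \right)} 128 + l{\left(1001 \right)}\right) \left(-4503895 + 263990\right) = \left(\left(-108\right) \frac{5}{2} \cdot 128 + \sqrt{-7 + 1001}\right) \left(-4503895 + 263990\right) = \left(\left(-270\right) 128 + \sqrt{994}\right) \left(-4239905\right) = \left(-34560 + \sqrt{994}\right) \left(-4239905\right) = 146531116800 - 4239905 \sqrt{994}$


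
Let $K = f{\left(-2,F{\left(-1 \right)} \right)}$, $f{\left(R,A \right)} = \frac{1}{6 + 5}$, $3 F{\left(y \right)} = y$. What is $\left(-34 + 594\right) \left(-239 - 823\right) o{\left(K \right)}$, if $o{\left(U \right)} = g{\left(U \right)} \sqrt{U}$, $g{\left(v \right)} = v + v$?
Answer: $- \frac{1189440 \sqrt{11}}{121} \approx -32603.0$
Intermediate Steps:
$F{\left(y \right)} = \frac{y}{3}$
$f{\left(R,A \right)} = \frac{1}{11}$
$g{\left(v \right)} = 2 v$
$K = \frac{1}{11} \approx 0.090909$
$o{\left(U \right)} = 2 U^{\frac{3}{2}}$ ($o{\left(U \right)} = 2 U \sqrt{U} = 2 U^{\frac{3}{2}}$)
$\left(-34 + 594\right) \left(-239 - 823\right) o{\left(K \right)} = \left(-34 + 594\right) \left(-239 - 823\right) \frac{2}{11 \sqrt{11}} = 560 \left(-1062\right) 2 \frac{\sqrt{11}}{121} = - 594720 \frac{2 \sqrt{11}}{121} = - \frac{1189440 \sqrt{11}}{121}$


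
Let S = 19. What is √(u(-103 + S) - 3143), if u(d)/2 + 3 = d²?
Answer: √10963 ≈ 104.70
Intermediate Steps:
u(d) = -6 + 2*d²
√(u(-103 + S) - 3143) = √((-6 + 2*(-103 + 19)²) - 3143) = √((-6 + 2*(-84)²) - 3143) = √((-6 + 2*7056) - 3143) = √((-6 + 14112) - 3143) = √(14106 - 3143) = √10963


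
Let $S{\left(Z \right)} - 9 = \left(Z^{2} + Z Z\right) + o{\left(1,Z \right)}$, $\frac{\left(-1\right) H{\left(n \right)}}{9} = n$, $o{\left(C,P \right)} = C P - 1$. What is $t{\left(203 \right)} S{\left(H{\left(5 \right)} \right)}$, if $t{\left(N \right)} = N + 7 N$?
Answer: $6517112$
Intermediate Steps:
$o{\left(C,P \right)} = -1 + C P$
$H{\left(n \right)} = - 9 n$
$t{\left(N \right)} = 8 N$
$S{\left(Z \right)} = 8 + Z + 2 Z^{2}$ ($S{\left(Z \right)} = 9 + \left(\left(Z^{2} + Z Z\right) + \left(-1 + 1 Z\right)\right) = 9 + \left(\left(Z^{2} + Z^{2}\right) + \left(-1 + Z\right)\right) = 9 + \left(2 Z^{2} + \left(-1 + Z\right)\right) = 9 + \left(-1 + Z + 2 Z^{2}\right) = 8 + Z + 2 Z^{2}$)
$t{\left(203 \right)} S{\left(H{\left(5 \right)} \right)} = 8 \cdot 203 \left(8 - 45 + 2 \left(\left(-9\right) 5\right)^{2}\right) = 1624 \left(8 - 45 + 2 \left(-45\right)^{2}\right) = 1624 \left(8 - 45 + 2 \cdot 2025\right) = 1624 \left(8 - 45 + 4050\right) = 1624 \cdot 4013 = 6517112$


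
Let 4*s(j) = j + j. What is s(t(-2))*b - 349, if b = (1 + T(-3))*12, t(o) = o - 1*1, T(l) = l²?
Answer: -529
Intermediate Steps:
t(o) = -1 + o (t(o) = o - 1 = -1 + o)
s(j) = j/2 (s(j) = (j + j)/4 = (2*j)/4 = j/2)
b = 120 (b = (1 + (-3)²)*12 = (1 + 9)*12 = 10*12 = 120)
s(t(-2))*b - 349 = ((-1 - 2)/2)*120 - 349 = ((½)*(-3))*120 - 349 = -3/2*120 - 349 = -180 - 349 = -529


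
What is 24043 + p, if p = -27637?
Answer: -3594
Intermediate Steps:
24043 + p = 24043 - 27637 = -3594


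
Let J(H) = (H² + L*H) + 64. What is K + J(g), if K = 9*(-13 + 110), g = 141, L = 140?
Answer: 40558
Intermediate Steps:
J(H) = 64 + H² + 140*H (J(H) = (H² + 140*H) + 64 = 64 + H² + 140*H)
K = 873 (K = 9*97 = 873)
K + J(g) = 873 + (64 + 141² + 140*141) = 873 + (64 + 19881 + 19740) = 873 + 39685 = 40558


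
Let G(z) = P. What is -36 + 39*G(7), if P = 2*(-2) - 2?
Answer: -270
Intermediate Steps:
P = -6 (P = -4 - 2 = -6)
G(z) = -6
-36 + 39*G(7) = -36 + 39*(-6) = -36 - 234 = -270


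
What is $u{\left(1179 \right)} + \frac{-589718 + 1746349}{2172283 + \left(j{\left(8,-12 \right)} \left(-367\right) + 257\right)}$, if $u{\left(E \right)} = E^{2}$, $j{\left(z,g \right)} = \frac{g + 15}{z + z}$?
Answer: $\frac{48317202857195}{34759539} \approx 1.39 \cdot 10^{6}$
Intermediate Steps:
$j{\left(z,g \right)} = \frac{15 + g}{2 z}$
$u{\left(1179 \right)} + \frac{-589718 + 1746349}{2172283 + \left(j{\left(8,-12 \right)} \left(-367\right) + 257\right)} = 1179^{2} + \frac{-589718 + 1746349}{2172283 + \left(\frac{15 - 12}{2 \cdot 8} \left(-367\right) + 257\right)} = 1390041 + \frac{1156631}{2172283 + \left(\frac{1}{2} \cdot \frac{1}{8} \cdot 3 \left(-367\right) + 257\right)} = 1390041 + \frac{1156631}{2172283 + \left(\frac{3}{16} \left(-367\right) + 257\right)} = 1390041 + \frac{1156631}{2172283 + \left(- \frac{1101}{16} + 257\right)} = 1390041 + \frac{1156631}{2172283 + \frac{3011}{16}} = 1390041 + \frac{1156631}{\frac{34759539}{16}} = 1390041 + 1156631 \cdot \frac{16}{34759539} = 1390041 + \frac{18506096}{34759539} = \frac{48317202857195}{34759539}$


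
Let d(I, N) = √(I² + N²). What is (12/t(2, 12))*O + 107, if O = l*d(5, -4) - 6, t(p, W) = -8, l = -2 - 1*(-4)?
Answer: 116 - 3*√41 ≈ 96.791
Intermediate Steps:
l = 2 (l = -2 + 4 = 2)
O = -6 + 2*√41 (O = 2*√(5² + (-4)²) - 6 = 2*√(25 + 16) - 6 = 2*√41 - 6 = -6 + 2*√41 ≈ 6.8063)
(12/t(2, 12))*O + 107 = (12/(-8))*(-6 + 2*√41) + 107 = (12*(-⅛))*(-6 + 2*√41) + 107 = -3*(-6 + 2*√41)/2 + 107 = (9 - 3*√41) + 107 = 116 - 3*√41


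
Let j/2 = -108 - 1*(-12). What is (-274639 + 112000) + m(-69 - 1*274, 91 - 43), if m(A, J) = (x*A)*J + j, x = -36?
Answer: 429873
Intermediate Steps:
j = -192 (j = 2*(-108 - 1*(-12)) = 2*(-108 + 12) = 2*(-96) = -192)
m(A, J) = -192 - 36*A*J (m(A, J) = (-36*A)*J - 192 = -36*A*J - 192 = -192 - 36*A*J)
(-274639 + 112000) + m(-69 - 1*274, 91 - 43) = (-274639 + 112000) + (-192 - 36*(-69 - 1*274)*(91 - 43)) = -162639 + (-192 - 36*(-69 - 274)*48) = -162639 + (-192 - 36*(-343)*48) = -162639 + (-192 + 592704) = -162639 + 592512 = 429873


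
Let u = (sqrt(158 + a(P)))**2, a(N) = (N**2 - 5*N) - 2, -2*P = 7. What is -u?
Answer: -743/4 ≈ -185.75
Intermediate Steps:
P = -7/2 (P = -1/2*7 = -7/2 ≈ -3.5000)
a(N) = -2 + N**2 - 5*N
u = 743/4 (u = (sqrt(158 + (-2 + (-7/2)**2 - 5*(-7/2))))**2 = (sqrt(158 + (-2 + 49/4 + 35/2)))**2 = (sqrt(158 + 111/4))**2 = (sqrt(743/4))**2 = (sqrt(743)/2)**2 = 743/4 ≈ 185.75)
-u = -1*743/4 = -743/4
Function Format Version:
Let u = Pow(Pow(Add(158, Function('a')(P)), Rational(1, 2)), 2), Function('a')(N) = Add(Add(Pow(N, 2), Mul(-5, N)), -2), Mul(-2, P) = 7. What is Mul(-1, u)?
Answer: Rational(-743, 4) ≈ -185.75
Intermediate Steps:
P = Rational(-7, 2) (P = Mul(Rational(-1, 2), 7) = Rational(-7, 2) ≈ -3.5000)
Function('a')(N) = Add(-2, Pow(N, 2), Mul(-5, N))
u = Rational(743, 4) (u = Pow(Pow(Add(158, Add(-2, Pow(Rational(-7, 2), 2), Mul(-5, Rational(-7, 2)))), Rational(1, 2)), 2) = Pow(Pow(Add(158, Add(-2, Rational(49, 4), Rational(35, 2))), Rational(1, 2)), 2) = Pow(Pow(Add(158, Rational(111, 4)), Rational(1, 2)), 2) = Pow(Pow(Rational(743, 4), Rational(1, 2)), 2) = Pow(Mul(Rational(1, 2), Pow(743, Rational(1, 2))), 2) = Rational(743, 4) ≈ 185.75)
Mul(-1, u) = Mul(-1, Rational(743, 4)) = Rational(-743, 4)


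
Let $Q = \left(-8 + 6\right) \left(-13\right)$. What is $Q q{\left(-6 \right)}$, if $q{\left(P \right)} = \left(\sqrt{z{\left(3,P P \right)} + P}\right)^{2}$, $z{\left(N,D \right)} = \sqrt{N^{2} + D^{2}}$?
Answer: $-156 + 78 \sqrt{145} \approx 783.24$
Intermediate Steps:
$z{\left(N,D \right)} = \sqrt{D^{2} + N^{2}}$
$Q = 26$ ($Q = \left(-2\right) \left(-13\right) = 26$)
$q{\left(P \right)} = P + \sqrt{9 + P^{4}}$ ($q{\left(P \right)} = \left(\sqrt{\sqrt{\left(P P\right)^{2} + 3^{2}} + P}\right)^{2} = \left(\sqrt{\sqrt{\left(P^{2}\right)^{2} + 9} + P}\right)^{2} = \left(\sqrt{\sqrt{P^{4} + 9} + P}\right)^{2} = \left(\sqrt{\sqrt{9 + P^{4}} + P}\right)^{2} = \left(\sqrt{P + \sqrt{9 + P^{4}}}\right)^{2} = P + \sqrt{9 + P^{4}}$)
$Q q{\left(-6 \right)} = 26 \left(-6 + \sqrt{9 + \left(-6\right)^{4}}\right) = 26 \left(-6 + \sqrt{9 + 1296}\right) = 26 \left(-6 + \sqrt{1305}\right) = 26 \left(-6 + 3 \sqrt{145}\right) = -156 + 78 \sqrt{145}$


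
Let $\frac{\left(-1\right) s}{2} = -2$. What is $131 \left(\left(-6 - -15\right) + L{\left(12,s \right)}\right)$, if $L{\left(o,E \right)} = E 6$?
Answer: $4323$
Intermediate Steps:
$s = 4$ ($s = \left(-2\right) \left(-2\right) = 4$)
$L{\left(o,E \right)} = 6 E$
$131 \left(\left(-6 - -15\right) + L{\left(12,s \right)}\right) = 131 \left(\left(-6 - -15\right) + 6 \cdot 4\right) = 131 \left(\left(-6 + 15\right) + 24\right) = 131 \left(9 + 24\right) = 131 \cdot 33 = 4323$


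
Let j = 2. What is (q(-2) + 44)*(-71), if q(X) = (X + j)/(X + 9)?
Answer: -3124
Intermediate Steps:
q(X) = (2 + X)/(9 + X) (q(X) = (X + 2)/(X + 9) = (2 + X)/(9 + X))
(q(-2) + 44)*(-71) = ((2 - 2)/(9 - 2) + 44)*(-71) = (0/7 + 44)*(-71) = ((⅐)*0 + 44)*(-71) = (0 + 44)*(-71) = 44*(-71) = -3124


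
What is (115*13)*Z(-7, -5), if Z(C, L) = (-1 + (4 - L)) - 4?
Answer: 5980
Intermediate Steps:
Z(C, L) = -1 - L (Z(C, L) = (3 - L) - 4 = -1 - L)
(115*13)*Z(-7, -5) = (115*13)*(-1 - 1*(-5)) = 1495*(-1 + 5) = 1495*4 = 5980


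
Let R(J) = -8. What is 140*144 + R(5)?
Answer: 20152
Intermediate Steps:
140*144 + R(5) = 140*144 - 8 = 20160 - 8 = 20152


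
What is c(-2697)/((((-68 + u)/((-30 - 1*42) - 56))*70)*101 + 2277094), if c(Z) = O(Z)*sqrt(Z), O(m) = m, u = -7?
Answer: -172608*I*sqrt(2697)/145999141 ≈ -0.061398*I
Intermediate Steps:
c(Z) = Z**(3/2) (c(Z) = Z*sqrt(Z) = Z**(3/2))
c(-2697)/((((-68 + u)/((-30 - 1*42) - 56))*70)*101 + 2277094) = (-2697)**(3/2)/((((-68 - 7)/((-30 - 1*42) - 56))*70)*101 + 2277094) = (-2697*I*sqrt(2697))/((-75/((-30 - 42) - 56)*70)*101 + 2277094) = (-2697*I*sqrt(2697))/((-75/(-72 - 56)*70)*101 + 2277094) = (-2697*I*sqrt(2697))/((-75/(-128)*70)*101 + 2277094) = (-2697*I*sqrt(2697))/((-75*(-1/128)*70)*101 + 2277094) = (-2697*I*sqrt(2697))/(((75/128)*70)*101 + 2277094) = (-2697*I*sqrt(2697))/((2625/64)*101 + 2277094) = (-2697*I*sqrt(2697))/(265125/64 + 2277094) = (-2697*I*sqrt(2697))/(145999141/64) = -2697*I*sqrt(2697)*(64/145999141) = -172608*I*sqrt(2697)/145999141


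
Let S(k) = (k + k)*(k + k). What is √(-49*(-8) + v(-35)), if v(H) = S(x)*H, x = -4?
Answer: 2*I*√462 ≈ 42.988*I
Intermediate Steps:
S(k) = 4*k² (S(k) = (2*k)*(2*k) = 4*k²)
v(H) = 64*H (v(H) = (4*(-4)²)*H = (4*16)*H = 64*H)
√(-49*(-8) + v(-35)) = √(-49*(-8) + 64*(-35)) = √(392 - 2240) = √(-1848) = 2*I*√462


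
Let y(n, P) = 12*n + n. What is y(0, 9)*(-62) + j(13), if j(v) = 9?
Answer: 9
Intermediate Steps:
y(n, P) = 13*n
y(0, 9)*(-62) + j(13) = (13*0)*(-62) + 9 = 0*(-62) + 9 = 0 + 9 = 9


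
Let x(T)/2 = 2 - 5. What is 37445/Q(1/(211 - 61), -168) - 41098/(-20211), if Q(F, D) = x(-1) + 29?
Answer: 757746149/464853 ≈ 1630.1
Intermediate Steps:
x(T) = -6 (x(T) = 2*(2 - 5) = 2*(-3) = -6)
Q(F, D) = 23 (Q(F, D) = -6 + 29 = 23)
37445/Q(1/(211 - 61), -168) - 41098/(-20211) = 37445/23 - 41098/(-20211) = 37445*(1/23) - 41098*(-1/20211) = 37445/23 + 41098/20211 = 757746149/464853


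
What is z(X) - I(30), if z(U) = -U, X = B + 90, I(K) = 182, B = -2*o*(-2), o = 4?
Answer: -288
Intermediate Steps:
B = 16 (B = -2*4*(-2) = -8*(-2) = 16)
X = 106 (X = 16 + 90 = 106)
z(X) - I(30) = -1*106 - 1*182 = -106 - 182 = -288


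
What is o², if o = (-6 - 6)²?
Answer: 20736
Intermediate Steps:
o = 144 (o = (-12)² = 144)
o² = 144² = 20736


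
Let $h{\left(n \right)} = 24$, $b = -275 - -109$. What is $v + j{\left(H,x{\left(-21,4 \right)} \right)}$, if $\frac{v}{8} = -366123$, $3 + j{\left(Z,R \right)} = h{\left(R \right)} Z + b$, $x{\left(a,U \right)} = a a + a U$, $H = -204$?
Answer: $-2934049$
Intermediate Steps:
$b = -166$ ($b = -275 + 109 = -166$)
$x{\left(a,U \right)} = a^{2} + U a$
$j{\left(Z,R \right)} = -169 + 24 Z$ ($j{\left(Z,R \right)} = -3 + \left(24 Z - 166\right) = -3 + \left(-166 + 24 Z\right) = -169 + 24 Z$)
$v = -2928984$ ($v = 8 \left(-366123\right) = -2928984$)
$v + j{\left(H,x{\left(-21,4 \right)} \right)} = -2928984 + \left(-169 + 24 \left(-204\right)\right) = -2928984 - 5065 = -2934049$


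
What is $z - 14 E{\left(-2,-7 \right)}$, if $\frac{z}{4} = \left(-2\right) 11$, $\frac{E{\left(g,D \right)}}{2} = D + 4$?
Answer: $-4$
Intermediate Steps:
$E{\left(g,D \right)} = 8 + 2 D$ ($E{\left(g,D \right)} = 2 \left(D + 4\right) = 2 \left(4 + D\right) = 8 + 2 D$)
$z = -88$ ($z = 4 \left(\left(-2\right) 11\right) = 4 \left(-22\right) = -88$)
$z - 14 E{\left(-2,-7 \right)} = -88 - 14 \left(8 + 2 \left(-7\right)\right) = -88 - 14 \left(8 - 14\right) = -88 - -84 = -88 + 84 = -4$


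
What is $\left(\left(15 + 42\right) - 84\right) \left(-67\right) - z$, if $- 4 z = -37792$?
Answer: $-7639$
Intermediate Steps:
$z = 9448$ ($z = \left(- \frac{1}{4}\right) \left(-37792\right) = 9448$)
$\left(\left(15 + 42\right) - 84\right) \left(-67\right) - z = \left(\left(15 + 42\right) - 84\right) \left(-67\right) - 9448 = \left(57 - 84\right) \left(-67\right) - 9448 = \left(-27\right) \left(-67\right) - 9448 = 1809 - 9448 = -7639$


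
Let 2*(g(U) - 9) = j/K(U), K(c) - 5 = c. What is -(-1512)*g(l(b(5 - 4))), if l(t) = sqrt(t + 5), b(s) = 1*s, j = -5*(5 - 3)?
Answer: 220752/19 + 7560*sqrt(6)/19 ≈ 12593.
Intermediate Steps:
j = -10 (j = -5*2 = -10)
K(c) = 5 + c
b(s) = s
l(t) = sqrt(5 + t)
g(U) = 9 - 5/(5 + U) (g(U) = 9 + (-10/(5 + U))/2 = 9 - 5/(5 + U))
-(-1512)*g(l(b(5 - 4))) = -(-1512)*(40 + 9*sqrt(5 + (5 - 4)))/(5 + sqrt(5 + (5 - 4))) = -(-1512)*(40 + 9*sqrt(5 + 1))/(5 + sqrt(5 + 1)) = -(-1512)*(40 + 9*sqrt(6))/(5 + sqrt(6)) = 1512*(40 + 9*sqrt(6))/(5 + sqrt(6))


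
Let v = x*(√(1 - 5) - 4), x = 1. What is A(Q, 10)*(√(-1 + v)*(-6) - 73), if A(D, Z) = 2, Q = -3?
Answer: -146 - 12*√(-5 + 2*I) ≈ -151.27 - 27.345*I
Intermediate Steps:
v = -4 + 2*I (v = 1*(√(1 - 5) - 4) = 1*(√(-4) - 4) = 1*(2*I - 4) = 1*(-4 + 2*I) = -4 + 2*I ≈ -4.0 + 2.0*I)
A(Q, 10)*(√(-1 + v)*(-6) - 73) = 2*(√(-1 + (-4 + 2*I))*(-6) - 73) = 2*(√(-5 + 2*I)*(-6) - 73) = 2*(-6*√(-5 + 2*I) - 73) = 2*(-73 - 6*√(-5 + 2*I)) = -146 - 12*√(-5 + 2*I)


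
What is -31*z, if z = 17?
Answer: -527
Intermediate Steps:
-31*z = -31*17 = -527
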